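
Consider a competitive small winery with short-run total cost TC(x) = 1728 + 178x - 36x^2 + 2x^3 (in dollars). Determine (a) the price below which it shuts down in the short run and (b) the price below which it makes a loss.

Shutdown price = $16; break-even price = $178

AVC = 178 - 36x + 2x^2; minimized at x = 9, giving min AVC = $16. That is the shutdown price.
ATC = 1728/x + 178 - 36x + 2x^2. Setting dATC/dx = −1728/x^2 − 36 + 4x = 0 gives x = 12 (since 4·12^3 − 36·12^2 = 1728).
min ATC = 1728/12 + 178 − 36·12 + 2·12^2 = $178. That is the break-even price.
Between these two prices the firm operates at a loss; above $178 it earns a profit.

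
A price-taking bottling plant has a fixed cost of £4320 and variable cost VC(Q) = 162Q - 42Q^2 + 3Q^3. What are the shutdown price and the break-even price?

Shutdown price = £15; break-even price = £450

AVC = 162 - 42Q + 3Q^2; minimized at Q = 7, giving min AVC = £15. That is the shutdown price.
ATC = 4320/Q + 162 - 42Q + 3Q^2. Setting dATC/dQ = −4320/Q^2 − 42 + 6Q = 0 gives Q = 12 (since 6·12^3 − 42·12^2 = 4320).
min ATC = 4320/12 + 162 − 42·12 + 3·12^2 = £450. That is the break-even price.
For £15 ≤ P < £450 the firm produces at a loss; below £15 it shuts down.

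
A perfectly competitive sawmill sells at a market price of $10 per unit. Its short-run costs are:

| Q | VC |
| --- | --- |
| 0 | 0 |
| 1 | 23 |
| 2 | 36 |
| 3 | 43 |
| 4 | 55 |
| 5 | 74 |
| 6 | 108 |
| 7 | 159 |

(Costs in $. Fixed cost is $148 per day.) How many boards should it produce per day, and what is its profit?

Compute π = P·Q − TC at each output: Q=0: -148; Q=1: -161; Q=2: -164; Q=3: -161; Q=4: -163; Q=5: -172; Q=6: -196; Q=7: -237.
Profit is highest at Q = 0. Equivalently, the lowest AVC in the table is 55/4 ≈ $13.75 at Q = 4, and P = $10 falls below it — price never covers variable cost, so the firm shuts down and loses only its fixed cost.

Q = 0 (shut down); profit = -$148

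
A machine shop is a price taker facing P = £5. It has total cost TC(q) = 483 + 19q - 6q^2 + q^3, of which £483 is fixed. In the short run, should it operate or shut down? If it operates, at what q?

Shut down

From TC, MC = TC'(q) = 19 - 12q + 3q^2 and AVC = VC/q = 19 - 6q + q^2.
AVC hits its minimum where MC = AVC, at q = 3, giving min AVC = 19 - 6·3 + 3^2 = £10.
Since P = £5 < min AVC = £10, price fails to cover variable cost at any output.
The firm minimizes its loss by shutting down and losing only its fixed cost of £483.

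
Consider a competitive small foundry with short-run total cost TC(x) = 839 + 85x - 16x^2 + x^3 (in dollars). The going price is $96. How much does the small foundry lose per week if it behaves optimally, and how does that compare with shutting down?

Profit = -$113 at x = 11

AVC = 85 - 16x + x^2; min AVC = $21 at x = 8. Since P = $96 ≥ min AVC, the firm produces.
With MC = 85 - 32x + 3x^2, P = MC on the upward-sloping part at x* = 11.
TR = 96·11 = 1056. TC = 839 + 330 = 1169. Profit = 1056 − 1169 = -$113.
By producing, the firm covers all variable cost plus $726 of fixed cost; shutting down would lose the full $839.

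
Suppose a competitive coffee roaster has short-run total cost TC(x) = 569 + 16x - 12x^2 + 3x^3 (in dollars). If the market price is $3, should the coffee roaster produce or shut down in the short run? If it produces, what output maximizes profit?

Variable cost is VC = 16x - 12x^2 + 3x^3, so AVC = VC/x = 16 - 12x + 3x^2 and MC = dTC/dx = 16 - 24x + 9x^2.
AVC hits its minimum where MC = AVC, at x = 2, giving min AVC = 16 - 12·2 + 3·2^2 = $4.
With P < min AVC ($3 < $4), every unit sold adds to the loss.
Shutting down limits the loss to fixed cost, $569.

Shut down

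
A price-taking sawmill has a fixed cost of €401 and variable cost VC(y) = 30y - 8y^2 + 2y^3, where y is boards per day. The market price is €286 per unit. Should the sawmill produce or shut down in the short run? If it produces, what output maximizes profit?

Produce at y = 8

From TC, MC = TC'(y) = 30 - 16y + 6y^2 and AVC = VC/y = 30 - 8y + 2y^2.
AVC hits its minimum where MC = AVC, at y = 2, giving min AVC = 30 - 8·2 + 2·2^2 = €22.
Since P = €286 ≥ min AVC = €22, price covers variable cost and the firm should produce.
Set P = MC: 286 = 30 - 16y + 6y^2 → -256 - 16y + 6y^2 = 0. The roots are y = -16/3 and y = 8; the profit-maximizing output is on the rising part of MC, so y* = 8.
Check: AVC at y = 8 is €94 ≤ P, so revenue covers variable cost.
Profit = P·y − TC = 286·8 − 1153 = €1135.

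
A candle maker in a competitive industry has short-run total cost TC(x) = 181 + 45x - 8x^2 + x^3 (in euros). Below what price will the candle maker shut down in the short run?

Short-run supply begins at min AVC. From VC = 45x - 8x^2 + x^3, AVC = 45 - 8x + x^2.
At the minimum of AVC, MC = AVC. MC = 45 - 16x + 3x^2; setting MC = AVC gives 2x^2 - 8x = 0, so x = 4. min AVC = 29.
The firm shuts down for any P below €29.

€29 per unit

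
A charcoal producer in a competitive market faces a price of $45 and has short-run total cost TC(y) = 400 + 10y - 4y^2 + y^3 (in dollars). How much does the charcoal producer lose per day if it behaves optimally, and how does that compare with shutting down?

AVC = 10 - 4y + y^2; min AVC = $6 at y = 2. Since P = $45 ≥ min AVC, the firm produces.
MC = 10 - 8y + 3y^2. Setting P = MC and taking the root on the rising branch gives y* = 5.
TR = 45·5 = 225. TC = 400 + 75 = 475. Profit = 225 − 475 = -$250.
That loss of $250 beats the $400 the firm would lose by shutting down; producing recovers $150 of fixed cost.

Profit = -$250 at y = 5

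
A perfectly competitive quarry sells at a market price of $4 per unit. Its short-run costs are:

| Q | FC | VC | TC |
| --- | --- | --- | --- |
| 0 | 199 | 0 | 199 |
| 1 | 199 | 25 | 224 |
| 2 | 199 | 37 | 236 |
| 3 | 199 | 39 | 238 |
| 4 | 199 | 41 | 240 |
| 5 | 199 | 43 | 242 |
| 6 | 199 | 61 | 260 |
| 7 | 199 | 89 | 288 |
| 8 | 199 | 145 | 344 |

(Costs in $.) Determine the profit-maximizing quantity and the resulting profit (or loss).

Tabulate TR − TC: Q=0: -199; Q=1: -220; Q=2: -228; Q=3: -226; Q=4: -224; Q=5: -222; Q=6: -236; Q=7: -260; Q=8: -312.
Profit is highest at Q = 0. Equivalently, the lowest AVC in the table is 43/5 ≈ $8.60 at Q = 5, and P = $4 falls below it — price never covers variable cost, so the firm shuts down and loses only its fixed cost.

Q = 0 (shut down); profit = -$199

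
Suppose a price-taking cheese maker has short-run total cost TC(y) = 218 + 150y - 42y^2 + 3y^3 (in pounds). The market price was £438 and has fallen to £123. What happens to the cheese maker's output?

MC = 150 - 84y + 9y^2; the shutdown threshold is min AVC = £3 (at y = 7).
At P = £438 ≥ min AVC, set P = MC on the rising branch: y = 12.
At P = £123 ≥ min AVC, set P = MC: y = 9. The firm stays open but cuts output.

Output falls from 12 to 9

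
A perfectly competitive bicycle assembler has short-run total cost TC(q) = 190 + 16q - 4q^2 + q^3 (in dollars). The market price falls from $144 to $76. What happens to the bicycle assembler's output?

MC = 16 - 8q + 3q^2; the shutdown threshold is min AVC = $12 (at q = 2).
With P = $144 above the shutdown price, P = MC gives q = 8.
At P = $76 ≥ min AVC, set P = MC: q = 6. The firm stays open but cuts output.

Output falls from 8 to 6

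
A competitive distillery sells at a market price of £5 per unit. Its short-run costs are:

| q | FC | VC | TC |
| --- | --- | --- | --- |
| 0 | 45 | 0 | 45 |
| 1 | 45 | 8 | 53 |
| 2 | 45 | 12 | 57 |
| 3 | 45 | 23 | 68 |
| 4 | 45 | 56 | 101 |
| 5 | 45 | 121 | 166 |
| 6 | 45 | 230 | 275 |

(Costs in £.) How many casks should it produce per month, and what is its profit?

q = 0 (shut down); profit = -£45

Profit at each row (π = 5q − TC): q=0: -45; q=1: -48; q=2: -47; q=3: -53; q=4: -81; q=5: -141; q=6: -245.
Profit is highest at q = 0. Equivalently, the lowest AVC in the table is 12/2 ≈ £6 at q = 2, and P = £5 falls below it — price never covers variable cost, so the firm shuts down and loses only its fixed cost.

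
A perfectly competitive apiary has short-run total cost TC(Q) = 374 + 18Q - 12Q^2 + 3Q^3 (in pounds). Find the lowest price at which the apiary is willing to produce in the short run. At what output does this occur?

The shutdown price is the minimum of AVC. VC = 18Q - 12Q^2 + 3Q^3, so AVC = 18 - 12Q + 3Q^2.
At the minimum of AVC, MC = AVC. MC = 18 - 24Q + 9Q^2; setting MC = AVC gives 6Q^2 - 12Q = 0, so Q = 2. min AVC = 6.
For P < £6 the firm produces nothing.

£6 per unit, at Q = 2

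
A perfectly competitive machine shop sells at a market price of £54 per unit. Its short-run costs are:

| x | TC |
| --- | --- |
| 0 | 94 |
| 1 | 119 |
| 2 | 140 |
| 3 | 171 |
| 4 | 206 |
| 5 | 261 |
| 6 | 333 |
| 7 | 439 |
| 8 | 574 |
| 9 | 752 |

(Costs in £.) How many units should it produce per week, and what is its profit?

x = 4; profit = £10

Compute π = P·x − TC at each output: x=0: -94; x=1: -65; x=2: -32; x=3: -9; x=4: 10; x=5: 9; x=6: -9; x=7: -61; x=8: -142; x=9: -266.
Profit is maximized at x = 4. AVC there is 112/4 = £28 ≤ P, so producing beats shutting down (which would give -£94).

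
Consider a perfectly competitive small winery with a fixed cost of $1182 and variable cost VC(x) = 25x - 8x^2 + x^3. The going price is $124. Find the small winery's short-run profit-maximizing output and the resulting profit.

Profit = -$372 at x = 9

AVC = 25 - 8x + x^2 has its minimum $9 at x = 4; price $124 clears that bar, so the firm operates.
MC = 25 - 16x + 3x^2. Setting P = MC and taking the root on the rising branch gives x* = 9.
TR = 124·9 = 1116. TC = 1182 + 306 = 1488. Profit = 1116 − 1488 = -$372.
Shutting down would mean losing the fixed cost of $1182, so operating at a loss of $372 is better by $810.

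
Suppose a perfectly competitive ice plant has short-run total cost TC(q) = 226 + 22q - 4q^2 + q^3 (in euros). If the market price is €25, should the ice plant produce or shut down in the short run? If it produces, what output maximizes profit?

Produce at q = 3

Strip out fixed cost: VC = 22q - 4q^2 + q^3. Then AVC = 22 - 4q + q^2 and MC = 22 - 8q + 3q^2.
AVC hits its minimum where MC = AVC, at q = 2, giving min AVC = 22 - 4·2 + 2^2 = €18.
P = €25 exceeds min AVC = €18, so the firm stays open.
Solving P = MC: -3 - 8q + 3q^2 = 0 ⇒ q = -1/3 or 3. On the upward-sloping branch, q* = 3.
Check: AVC at q = 3 is €19 ≤ P, so revenue covers variable cost.
Profit = P·q − TC = 25·3 − 283 = -€208, a loss, but smaller than the €226 fixed cost the firm would lose by shutting down.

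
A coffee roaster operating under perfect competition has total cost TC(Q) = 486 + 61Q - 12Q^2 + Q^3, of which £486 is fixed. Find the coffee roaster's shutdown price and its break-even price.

Shutdown price = £25; break-even price = £88

Shutdown price = min AVC. AVC = 61 - 12Q + Q^2, with vertex at Q = 6 and minimum £25.
ATC = 486/Q + 61 - 12Q + Q^2. Setting dATC/dQ = −486/Q^2 − 12 + 2Q = 0 gives Q = 9 (since 2·9^3 − 12·9^2 = 486).
min ATC = 486/9 + 61 − 12·9 + 9^2 = £88. That is the break-even price.
Between these two prices the firm operates at a loss; above £88 it earns a profit.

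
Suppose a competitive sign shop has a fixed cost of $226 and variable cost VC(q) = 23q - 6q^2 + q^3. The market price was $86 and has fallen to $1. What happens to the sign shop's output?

AVC = 23 - 6q + q^2, minimized at q = 3 where min AVC = $14. MC = 23 - 12q + 3q^2.
With P = $86 above the shutdown price, P = MC gives q = 7.
At P = $1 < min AVC = $14, price no longer covers variable cost at any output, so the firm shuts down: q = 0.

Output falls from 7 to 0 (the firm shuts down)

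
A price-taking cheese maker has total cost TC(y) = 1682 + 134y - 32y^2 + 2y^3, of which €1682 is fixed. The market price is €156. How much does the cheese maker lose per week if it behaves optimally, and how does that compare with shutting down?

Profit = -€230 at y = 11

AVC = 134 - 32y + 2y^2 has its minimum €6 at y = 8; price €156 clears that bar, so the firm operates.
MC = 134 - 64y + 6y^2. Setting P = MC and taking the root on the rising branch gives y* = 11.
TR = 156·11 = 1716. TC = 1682 + 264 = 1946. Profit = 1716 − 1946 = -€230.
That loss of €230 beats the €1682 the firm would lose by shutting down; producing recovers €1452 of fixed cost.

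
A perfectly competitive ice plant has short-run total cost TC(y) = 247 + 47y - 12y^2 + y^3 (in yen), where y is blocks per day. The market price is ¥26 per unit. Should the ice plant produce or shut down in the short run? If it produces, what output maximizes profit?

Produce at y = 7

From TC, MC = TC'(y) = 47 - 24y + 3y^2 and AVC = VC/y = 47 - 12y + y^2.
AVC is minimized where dAVC/dy = -12 + 2y = 0, at y = 6; min AVC = 47 - 12·6 + 6^2 = ¥11.
Since P = ¥26 ≥ min AVC = ¥11, price covers variable cost and the firm should produce.
P = MC gives 21 - 24y + 3y^2 = 0, with roots 1 and 7. Take the larger (rising MC): y* = 7.
Check: AVC at y = 7 is ¥12 ≤ P, so revenue covers variable cost.
Profit = P·y − TC = 26·7 − 331 = -¥149, a loss, but smaller than the ¥247 fixed cost the firm would lose by shutting down.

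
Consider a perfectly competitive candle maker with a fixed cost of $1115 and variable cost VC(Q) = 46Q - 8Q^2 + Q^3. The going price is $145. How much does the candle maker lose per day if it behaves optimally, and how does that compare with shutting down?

AVC = 46 - 8Q + Q^2; min AVC = $30 at Q = 4. Since P = $145 ≥ min AVC, the firm produces.
With MC = 46 - 16Q + 3Q^2, P = MC on the upward-sloping part at Q* = 9.
TR = 145·9 = 1305. TC = 1115 + 495 = 1610. Profit = 1305 − 1610 = -$305.
That loss of $305 beats the $1115 the firm would lose by shutting down; producing recovers $810 of fixed cost.

Profit = -$305 at Q = 9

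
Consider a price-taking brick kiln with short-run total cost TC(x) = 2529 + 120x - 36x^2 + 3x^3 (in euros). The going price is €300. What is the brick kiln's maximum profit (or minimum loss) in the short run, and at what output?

AVC = 120 - 36x + 3x^2 has its minimum €12 at x = 6; price €300 clears that bar, so the firm operates.
With MC = 120 - 72x + 9x^2, P = MC on the upward-sloping part at x* = 10.
TR = 300·10 = 3000. TC = 2529 + 600 = 3129. Profit = 3000 − 3129 = -€129.
Shutting down would mean losing the fixed cost of €2529, so operating at a loss of €129 is better by €2400.

Profit = -€129 at x = 10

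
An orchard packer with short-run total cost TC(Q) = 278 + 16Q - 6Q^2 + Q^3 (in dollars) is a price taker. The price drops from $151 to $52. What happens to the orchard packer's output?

Output falls from 9 to 6

MC = 16 - 12Q + 3Q^2; the shutdown threshold is min AVC = $7 (at Q = 3).
With P = $151 above the shutdown price, P = MC gives Q = 9.
At P = $52 ≥ min AVC, set P = MC: Q = 6. The firm stays open but cuts output.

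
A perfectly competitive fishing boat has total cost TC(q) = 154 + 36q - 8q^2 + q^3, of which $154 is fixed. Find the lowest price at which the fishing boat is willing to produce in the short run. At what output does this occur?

$20 per unit, at q = 4

The firm shuts down when price falls below the minimum of average variable cost. AVC = VC/q = 36 - 8q + q^2.
dAVC/dq = -8 + 2q = 0 gives q = 4. min AVC = 36 - 8·4 + 4^2 = 20.
The firm shuts down for any P below $20.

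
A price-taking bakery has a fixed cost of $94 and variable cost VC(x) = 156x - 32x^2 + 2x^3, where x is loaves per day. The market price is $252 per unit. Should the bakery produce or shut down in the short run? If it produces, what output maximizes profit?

Produce at x = 12

Variable cost is VC = 156x - 32x^2 + 2x^3, so AVC = VC/x = 156 - 32x + 2x^2 and MC = dTC/dx = 156 - 64x + 6x^2.
AVC is minimized where dAVC/dx = -32 + 4x = 0, at x = 8; min AVC = 156 - 32·8 + 2·8^2 = $28.
Since P = $252 ≥ min AVC = $28, price covers variable cost and the firm should produce.
Set P = MC: 252 = 156 - 64x + 6x^2 → -96 - 64x + 6x^2 = 0. The roots are x = -4/3 and x = 12; the profit-maximizing output is on the rising part of MC, so x* = 12.
Check: AVC at x = 12 is $60 ≤ P, so revenue covers variable cost.
Profit = P·x − TC = 252·12 − 814 = $2210.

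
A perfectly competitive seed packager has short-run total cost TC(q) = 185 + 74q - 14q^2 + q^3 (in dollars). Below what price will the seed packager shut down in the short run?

$25 per unit

The firm shuts down when price falls below the minimum of average variable cost. AVC = VC/q = 74 - 14q + q^2.
At the minimum of AVC, MC = AVC. MC = 74 - 28q + 3q^2; setting MC = AVC gives 2q^2 - 14q = 0, so q = 7. min AVC = 25.
So the shutdown price is $25.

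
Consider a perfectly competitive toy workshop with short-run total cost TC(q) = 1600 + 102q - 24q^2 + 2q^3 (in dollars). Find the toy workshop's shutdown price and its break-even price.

Shutdown price = $30; break-even price = $222

Shutdown price = min AVC. AVC = 102 - 24q + 2q^2, with vertex at q = 6 and minimum $30.
ATC = 1600/q + 102 - 24q + 2q^2. Setting dATC/dq = −1600/q^2 − 24 + 4q = 0 gives q = 10 (since 4·10^3 − 24·10^2 = 1600).
min ATC = 1600/10 + 102 − 24·10 + 2·10^2 = $222. That is the break-even price.
Between these two prices the firm operates at a loss; above $222 it earns a profit.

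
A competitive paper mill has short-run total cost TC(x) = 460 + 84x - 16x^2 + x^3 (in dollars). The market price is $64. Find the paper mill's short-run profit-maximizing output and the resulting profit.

AVC = 84 - 16x + x^2; min AVC = $20 at x = 8. Since P = $64 ≥ min AVC, the firm produces.
With MC = 84 - 32x + 3x^2, P = MC on the upward-sloping part at x* = 10.
TR = 64·10 = 640. TC = 460 + 240 = 700. Profit = 640 − 700 = -$60.
That loss of $60 beats the $460 the firm would lose by shutting down; producing recovers $400 of fixed cost.

Profit = -$60 at x = 10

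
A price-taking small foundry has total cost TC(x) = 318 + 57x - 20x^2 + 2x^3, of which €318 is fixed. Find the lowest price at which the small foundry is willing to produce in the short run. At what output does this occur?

€7 per unit, at x = 5

The firm shuts down when price falls below the minimum of average variable cost. AVC = VC/x = 57 - 20x + 2x^2.
dAVC/dx = -20 + 4x = 0 gives x = 5. min AVC = 57 - 20·5 + 2·5^2 = 7.
For P < €7 the firm produces nothing.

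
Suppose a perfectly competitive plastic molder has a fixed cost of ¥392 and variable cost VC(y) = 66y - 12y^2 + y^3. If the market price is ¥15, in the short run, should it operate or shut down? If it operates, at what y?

Shut down

Strip out fixed cost: VC = 66y - 12y^2 + y^3. Then AVC = 66 - 12y + y^2 and MC = 66 - 24y + 3y^2.
AVC is minimized where dAVC/dy = -12 + 2y = 0, at y = 6; min AVC = 66 - 12·6 + 6^2 = ¥30.
Since P = ¥15 < min AVC = ¥30, price fails to cover variable cost at any output.
Best response: produce nothing and absorb the ¥392 fixed cost.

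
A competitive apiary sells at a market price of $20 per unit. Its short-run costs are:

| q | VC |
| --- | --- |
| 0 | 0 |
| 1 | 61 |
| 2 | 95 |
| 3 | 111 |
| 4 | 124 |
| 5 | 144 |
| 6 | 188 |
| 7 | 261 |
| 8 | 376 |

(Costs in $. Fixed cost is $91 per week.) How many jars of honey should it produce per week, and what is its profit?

q = 0 (shut down); profit = -$91

Profit at each row (π = 20q − TC): q=0: -91; q=1: -132; q=2: -146; q=3: -142; q=4: -135; q=5: -135; q=6: -159; q=7: -212; q=8: -307.
Profit is highest at q = 0. Equivalently, the lowest AVC in the table is 144/5 ≈ $28.80 at q = 5, and P = $20 falls below it — price never covers variable cost, so the firm shuts down and loses only its fixed cost.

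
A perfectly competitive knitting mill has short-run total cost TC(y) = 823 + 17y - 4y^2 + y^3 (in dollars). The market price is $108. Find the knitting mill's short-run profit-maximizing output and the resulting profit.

Profit = -$333 at y = 7

AVC = 17 - 4y + y^2; min AVC = $13 at y = 2. Since P = $108 ≥ min AVC, the firm produces.
MC = 17 - 8y + 3y^2. Setting P = MC and taking the root on the rising branch gives y* = 7.
TR = 108·7 = 756. TC = 823 + 266 = 1089. Profit = 756 − 1089 = -$333.
By producing, the firm covers all variable cost plus $490 of fixed cost; shutting down would lose the full $823.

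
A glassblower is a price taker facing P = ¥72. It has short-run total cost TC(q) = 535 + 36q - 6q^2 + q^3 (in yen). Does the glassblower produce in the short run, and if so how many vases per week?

Produce at q = 6

Variable cost is VC = 36q - 6q^2 + q^3, so AVC = VC/q = 36 - 6q + q^2 and MC = dTC/dq = 36 - 12q + 3q^2.
AVC hits its minimum where MC = AVC, at q = 3, giving min AVC = 36 - 6·3 + 3^2 = ¥27.
Because ¥72 ≥ ¥27, revenue can cover variable cost; the firm operates.
Solving P = MC: -36 - 12q + 3q^2 = 0 ⇒ q = -2 or 6. On the upward-sloping branch, q* = 6.
Check: AVC at q = 6 is ¥36 ≤ P, so revenue covers variable cost.
Profit = P·q − TC = 72·6 − 751 = -¥319, a loss, but smaller than the ¥535 fixed cost the firm would lose by shutting down.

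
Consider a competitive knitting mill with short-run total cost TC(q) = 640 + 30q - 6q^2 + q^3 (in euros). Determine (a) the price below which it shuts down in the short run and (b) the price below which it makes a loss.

Shutdown price = €21; break-even price = €126

AVC = 30 - 6q + q^2; minimized at q = 3, giving min AVC = €21. That is the shutdown price.
ATC = 640/q + 30 - 6q + q^2. Setting dATC/dq = −640/q^2 − 6 + 2q = 0 gives q = 8 (since 2·8^3 − 6·8^2 = 640).
min ATC = 640/8 + 30 − 6·8 + 8^2 = €126. That is the break-even price.
For €21 ≤ P < €126 the firm produces at a loss; below €21 it shuts down.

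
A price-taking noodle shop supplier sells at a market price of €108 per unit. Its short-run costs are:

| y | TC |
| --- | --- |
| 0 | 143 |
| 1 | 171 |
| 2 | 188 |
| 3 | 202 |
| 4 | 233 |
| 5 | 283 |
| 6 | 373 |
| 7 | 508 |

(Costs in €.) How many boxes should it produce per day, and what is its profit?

y = 6; profit = €275

Tabulate TR − TC: y=0: -143; y=1: -63; y=2: 28; y=3: 122; y=4: 199; y=5: 257; y=6: 275; y=7: 248.
Profit is maximized at y = 6. AVC there is 230/6 = €38.33 ≤ P, so producing beats shutting down (which would give -€143).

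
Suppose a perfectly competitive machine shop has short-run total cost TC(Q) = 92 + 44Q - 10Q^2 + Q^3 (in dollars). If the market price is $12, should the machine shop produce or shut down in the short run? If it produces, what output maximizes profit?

Shut down

Variable cost is VC = 44Q - 10Q^2 + Q^3, so AVC = VC/Q = 44 - 10Q + Q^2 and MC = dTC/dQ = 44 - 20Q + 3Q^2.
AVC hits its minimum where MC = AVC, at Q = 5, giving min AVC = 44 - 10·5 + 5^2 = $19.
With P < min AVC ($12 < $19), every unit sold adds to the loss.
The firm minimizes its loss by shutting down and losing only its fixed cost of $92.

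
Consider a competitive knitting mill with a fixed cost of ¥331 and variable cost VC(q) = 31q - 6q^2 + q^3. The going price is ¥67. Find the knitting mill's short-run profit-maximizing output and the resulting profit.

Profit = -¥115 at q = 6

AVC = 31 - 6q + q^2; min AVC = ¥22 at q = 3. Since P = ¥67 ≥ min AVC, the firm produces.
With MC = 31 - 12q + 3q^2, P = MC on the upward-sloping part at q* = 6.
TR = 67·6 = 402. TC = 331 + 186 = 517. Profit = 402 − 517 = -¥115.
By producing, the firm covers all variable cost plus ¥216 of fixed cost; shutting down would lose the full ¥331.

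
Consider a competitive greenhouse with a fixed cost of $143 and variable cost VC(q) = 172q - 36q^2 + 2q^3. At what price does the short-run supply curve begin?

$10 per unit

The shutdown price is the minimum of AVC. VC = 172q - 36q^2 + 2q^3, so AVC = 172 - 36q + 2q^2.
dAVC/dq = -36 + 4q = 0 gives q = 9. min AVC = 172 - 36·9 + 2·9^2 = 10.
For P < $10 the firm produces nothing.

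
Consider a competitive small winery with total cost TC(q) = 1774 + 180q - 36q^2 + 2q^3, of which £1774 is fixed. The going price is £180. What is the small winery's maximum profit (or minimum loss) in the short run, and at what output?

Profit = -£46 at q = 12

AVC = 180 - 36q + 2q^2 has its minimum £18 at q = 9; price £180 clears that bar, so the firm operates.
With MC = 180 - 72q + 6q^2, P = MC on the upward-sloping part at q* = 12.
TR = 180·12 = 2160. TC = 1774 + 432 = 2206. Profit = 2160 − 2206 = -£46.
By producing, the firm covers all variable cost plus £1728 of fixed cost; shutting down would lose the full £1774.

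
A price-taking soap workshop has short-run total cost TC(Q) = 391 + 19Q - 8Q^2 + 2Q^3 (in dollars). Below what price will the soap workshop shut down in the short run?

The shutdown price is the minimum of AVC. VC = 19Q - 8Q^2 + 2Q^3, so AVC = 19 - 8Q + 2Q^2.
At the minimum of AVC, MC = AVC. MC = 19 - 16Q + 6Q^2; setting MC = AVC gives 4Q^2 - 8Q = 0, so Q = 2. min AVC = 11.
So the shutdown price is $11.

$11 per unit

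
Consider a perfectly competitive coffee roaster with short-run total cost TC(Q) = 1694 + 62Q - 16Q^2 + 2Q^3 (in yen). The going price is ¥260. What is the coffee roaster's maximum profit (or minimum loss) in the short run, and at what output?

AVC = 62 - 16Q + 2Q^2; min AVC = ¥30 at Q = 4. Since P = ¥260 ≥ min AVC, the firm produces.
With MC = 62 - 32Q + 6Q^2, P = MC on the upward-sloping part at Q* = 9.
TR = 260·9 = 2340. TC = 1694 + 720 = 2414. Profit = 2340 − 2414 = -¥74.
Shutting down would mean losing the fixed cost of ¥1694, so operating at a loss of ¥74 is better by ¥1620.

Profit = -¥74 at Q = 9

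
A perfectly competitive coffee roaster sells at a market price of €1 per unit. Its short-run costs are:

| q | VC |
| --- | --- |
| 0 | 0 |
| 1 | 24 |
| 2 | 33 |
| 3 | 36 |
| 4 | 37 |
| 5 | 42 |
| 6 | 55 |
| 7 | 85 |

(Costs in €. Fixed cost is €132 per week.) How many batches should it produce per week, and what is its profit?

Compute π = P·q − TC at each output: q=0: -132; q=1: -155; q=2: -163; q=3: -165; q=4: -165; q=5: -169; q=6: -181; q=7: -210.
Profit is highest at q = 0. Equivalently, the lowest AVC in the table is 42/5 ≈ €8.40 at q = 5, and P = €1 falls below it — price never covers variable cost, so the firm shuts down and loses only its fixed cost.

q = 0 (shut down); profit = -€132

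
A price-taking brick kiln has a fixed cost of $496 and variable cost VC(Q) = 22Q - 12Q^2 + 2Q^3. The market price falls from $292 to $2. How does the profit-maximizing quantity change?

Output falls from 9 to 0 (the firm shuts down)

MC = 22 - 24Q + 6Q^2; the shutdown threshold is min AVC = $4 (at Q = 3).
At P = $292 ≥ min AVC, set P = MC on the rising branch: Q = 9.
At P = $2 < min AVC = $4, price no longer covers variable cost at any output, so the firm shuts down: Q = 0.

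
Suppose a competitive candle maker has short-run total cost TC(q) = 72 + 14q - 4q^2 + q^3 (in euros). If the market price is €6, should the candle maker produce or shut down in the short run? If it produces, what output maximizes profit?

Variable cost is VC = 14q - 4q^2 + q^3, so AVC = VC/q = 14 - 4q + q^2 and MC = dTC/dq = 14 - 8q + 3q^2.
AVC is minimized where dAVC/dq = -4 + 2q = 0, at q = 2; min AVC = 14 - 4·2 + 2^2 = €10.
P = €6 lies below min AVC = €10; no output level covers variable cost.
Best response: produce nothing and absorb the €72 fixed cost.

Shut down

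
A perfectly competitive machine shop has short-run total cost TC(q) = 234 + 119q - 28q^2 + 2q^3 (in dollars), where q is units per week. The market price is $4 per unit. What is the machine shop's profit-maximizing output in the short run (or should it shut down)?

Shut down

Strip out fixed cost: VC = 119q - 28q^2 + 2q^3. Then AVC = 119 - 28q + 2q^2 and MC = 119 - 56q + 6q^2.
AVC hits its minimum where MC = AVC, at q = 7, giving min AVC = 119 - 28·7 + 2·7^2 = $21.
Since P = $4 < min AVC = $21, price fails to cover variable cost at any output.
Shutting down limits the loss to fixed cost, $234.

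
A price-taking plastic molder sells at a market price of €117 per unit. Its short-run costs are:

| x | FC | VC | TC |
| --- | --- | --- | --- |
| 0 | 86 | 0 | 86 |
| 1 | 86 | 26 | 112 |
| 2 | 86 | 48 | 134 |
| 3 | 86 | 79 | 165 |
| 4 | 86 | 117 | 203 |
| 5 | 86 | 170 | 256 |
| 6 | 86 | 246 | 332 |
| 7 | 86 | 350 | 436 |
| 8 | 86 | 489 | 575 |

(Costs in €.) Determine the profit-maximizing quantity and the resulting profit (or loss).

x = 7; profit = €383

Tabulate TR − TC: x=0: -86; x=1: 5; x=2: 100; x=3: 186; x=4: 265; x=5: 329; x=6: 370; x=7: 383; x=8: 361.
Profit is maximized at x = 7. AVC there is 350/7 = €50 ≤ P, so producing beats shutting down (which would give -€86).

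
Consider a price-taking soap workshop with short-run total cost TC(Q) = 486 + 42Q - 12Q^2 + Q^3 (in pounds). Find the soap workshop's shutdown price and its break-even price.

Shutdown price = min AVC. AVC = 42 - 12Q + Q^2, with vertex at Q = 6 and minimum £6.
ATC = 486/Q + 42 - 12Q + Q^2. Setting dATC/dQ = −486/Q^2 − 12 + 2Q = 0 gives Q = 9 (since 2·9^3 − 12·9^2 = 486).
min ATC = 486/9 + 42 − 12·9 + 9^2 = £69. That is the break-even price.
For £6 ≤ P < £69 the firm produces at a loss; below £6 it shuts down.

Shutdown price = £6; break-even price = £69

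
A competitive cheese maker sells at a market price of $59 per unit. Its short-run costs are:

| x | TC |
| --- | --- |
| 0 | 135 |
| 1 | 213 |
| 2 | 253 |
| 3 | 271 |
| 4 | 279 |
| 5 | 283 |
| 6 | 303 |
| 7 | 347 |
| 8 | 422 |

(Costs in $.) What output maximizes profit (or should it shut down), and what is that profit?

x = 7; profit = $66

Profit at each row (π = 59x − TC): x=0: -135; x=1: -154; x=2: -135; x=3: -94; x=4: -43; x=5: 12; x=6: 51; x=7: 66; x=8: 50.
Profit is maximized at x = 7. AVC there is 212/7 = $30.29 ≤ P, so producing beats shutting down (which would give -$135).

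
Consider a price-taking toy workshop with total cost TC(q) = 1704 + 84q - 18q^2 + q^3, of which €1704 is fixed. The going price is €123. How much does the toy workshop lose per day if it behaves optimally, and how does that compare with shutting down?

Profit = -€352 at q = 13

AVC = 84 - 18q + q^2 has its minimum €3 at q = 9; price €123 clears that bar, so the firm operates.
MC = 84 - 36q + 3q^2. Setting P = MC and taking the root on the rising branch gives q* = 13.
TR = 123·13 = 1599. TC = 1704 + 247 = 1951. Profit = 1599 − 1951 = -€352.
By producing, the firm covers all variable cost plus €1352 of fixed cost; shutting down would lose the full €1704.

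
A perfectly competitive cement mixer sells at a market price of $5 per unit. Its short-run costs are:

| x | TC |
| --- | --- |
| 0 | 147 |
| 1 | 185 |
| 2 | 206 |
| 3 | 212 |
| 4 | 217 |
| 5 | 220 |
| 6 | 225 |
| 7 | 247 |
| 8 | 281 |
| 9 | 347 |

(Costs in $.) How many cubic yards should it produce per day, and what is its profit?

Compute π = P·x − TC at each output: x=0: -147; x=1: -180; x=2: -196; x=3: -197; x=4: -197; x=5: -195; x=6: -195; x=7: -212; x=8: -241; x=9: -302.
Profit is highest at x = 0. Equivalently, the lowest AVC in the table is 78/6 ≈ $13 at x = 6, and P = $5 falls below it — price never covers variable cost, so the firm shuts down and loses only its fixed cost.

x = 0 (shut down); profit = -$147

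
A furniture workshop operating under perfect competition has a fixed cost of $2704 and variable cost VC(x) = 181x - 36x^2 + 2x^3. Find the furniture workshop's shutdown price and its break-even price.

Shutdown price = min AVC. AVC = 181 - 36x + 2x^2, with vertex at x = 9 and minimum $19.
ATC = 2704/x + 181 - 36x + 2x^2. Setting dATC/dx = −2704/x^2 − 36 + 4x = 0 gives x = 13 (since 4·13^3 − 36·13^2 = 2704).
min ATC = 2704/13 + 181 − 36·13 + 2·13^2 = $259. That is the break-even price.
Between these two prices the firm operates at a loss; above $259 it earns a profit.

Shutdown price = $19; break-even price = $259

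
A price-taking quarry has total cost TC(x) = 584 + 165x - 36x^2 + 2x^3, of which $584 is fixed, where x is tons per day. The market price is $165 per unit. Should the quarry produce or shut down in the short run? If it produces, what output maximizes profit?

Produce at x = 12

Strip out fixed cost: VC = 165x - 36x^2 + 2x^3. Then AVC = 165 - 36x + 2x^2 and MC = 165 - 72x + 6x^2.
AVC hits its minimum where MC = AVC, at x = 9, giving min AVC = 165 - 36·9 + 2·9^2 = $3.
Because $165 ≥ $3, revenue can cover variable cost; the firm operates.
P = MC gives -72x + 6x^2 = 0, with roots 0 and 12. Take the larger (rising MC): x* = 12.
Check: AVC at x = 12 is $21 ≤ P, so revenue covers variable cost.
Profit = P·x − TC = 165·12 − 836 = $1144.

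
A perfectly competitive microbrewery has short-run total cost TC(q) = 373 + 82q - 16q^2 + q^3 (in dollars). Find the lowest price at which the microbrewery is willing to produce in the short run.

$18 per unit

Short-run supply begins at min AVC. From VC = 82q - 16q^2 + q^3, AVC = 82 - 16q + q^2.
dAVC/dq = -16 + 2q = 0 gives q = 8. min AVC = 82 - 16·8 + 8^2 = 18.
So the shutdown price is $18.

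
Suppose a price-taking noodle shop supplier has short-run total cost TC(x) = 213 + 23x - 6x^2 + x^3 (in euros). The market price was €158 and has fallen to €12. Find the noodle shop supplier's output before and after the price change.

MC = 23 - 12x + 3x^2; the shutdown threshold is min AVC = €14 (at x = 3).
At P = €158 ≥ min AVC, set P = MC on the rising branch: x = 9.
At P = €12 < min AVC = €14, price no longer covers variable cost at any output, so the firm shuts down: x = 0.

Output falls from 9 to 0 (the firm shuts down)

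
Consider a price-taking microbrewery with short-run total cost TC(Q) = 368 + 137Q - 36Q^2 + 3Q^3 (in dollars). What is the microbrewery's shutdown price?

$29 per unit

The shutdown price is the minimum of AVC. VC = 137Q - 36Q^2 + 3Q^3, so AVC = 137 - 36Q + 3Q^2.
At the minimum of AVC, MC = AVC. MC = 137 - 72Q + 9Q^2; setting MC = AVC gives 6Q^2 - 36Q = 0, so Q = 6. min AVC = 29.
For P < $29 the firm produces nothing.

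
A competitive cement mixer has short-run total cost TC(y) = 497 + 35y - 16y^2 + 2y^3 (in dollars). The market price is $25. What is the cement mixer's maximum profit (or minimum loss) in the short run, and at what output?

Profit = -$397 at y = 5

AVC = 35 - 16y + 2y^2 has its minimum $3 at y = 4; price $25 clears that bar, so the firm operates.
MC = 35 - 32y + 6y^2. Setting P = MC and taking the root on the rising branch gives y* = 5.
TR = 25·5 = 125. TC = 497 + 25 = 522. Profit = 125 − 522 = -$397.
That loss of $397 beats the $497 the firm would lose by shutting down; producing recovers $100 of fixed cost.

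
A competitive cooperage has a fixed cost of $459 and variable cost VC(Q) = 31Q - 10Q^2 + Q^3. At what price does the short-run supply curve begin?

$6 per unit

The firm shuts down when price falls below the minimum of average variable cost. AVC = VC/Q = 31 - 10Q + Q^2.
At the minimum of AVC, MC = AVC. MC = 31 - 20Q + 3Q^2; setting MC = AVC gives 2Q^2 - 10Q = 0, so Q = 5. min AVC = 6.
The firm shuts down for any P below $6.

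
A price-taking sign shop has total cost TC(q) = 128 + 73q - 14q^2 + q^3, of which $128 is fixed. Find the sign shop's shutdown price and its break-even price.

Shutdown price = min AVC. AVC = 73 - 14q + q^2, with vertex at q = 7 and minimum $24.
ATC = 128/q + 73 - 14q + q^2. Setting dATC/dq = −128/q^2 − 14 + 2q = 0 gives q = 8 (since 2·8^3 − 14·8^2 = 128).
min ATC = 128/8 + 73 − 14·8 + 8^2 = $41. That is the break-even price.
For $24 ≤ P < $41 the firm produces at a loss; below $24 it shuts down.

Shutdown price = $24; break-even price = $41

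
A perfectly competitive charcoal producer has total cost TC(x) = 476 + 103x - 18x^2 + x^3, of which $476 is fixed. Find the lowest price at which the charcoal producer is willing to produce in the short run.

The firm shuts down when price falls below the minimum of average variable cost. AVC = VC/x = 103 - 18x + x^2.
dAVC/dx = -18 + 2x = 0 gives x = 9. min AVC = 103 - 18·9 + 9^2 = 22.
So the shutdown price is $22.

$22 per unit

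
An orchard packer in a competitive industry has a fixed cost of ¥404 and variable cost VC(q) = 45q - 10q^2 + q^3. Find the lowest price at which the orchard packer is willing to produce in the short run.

Short-run supply begins at min AVC. From VC = 45q - 10q^2 + q^3, AVC = 45 - 10q + q^2.
At the minimum of AVC, MC = AVC. MC = 45 - 20q + 3q^2; setting MC = AVC gives 2q^2 - 10q = 0, so q = 5. min AVC = 20.
So the shutdown price is ¥20.

¥20 per unit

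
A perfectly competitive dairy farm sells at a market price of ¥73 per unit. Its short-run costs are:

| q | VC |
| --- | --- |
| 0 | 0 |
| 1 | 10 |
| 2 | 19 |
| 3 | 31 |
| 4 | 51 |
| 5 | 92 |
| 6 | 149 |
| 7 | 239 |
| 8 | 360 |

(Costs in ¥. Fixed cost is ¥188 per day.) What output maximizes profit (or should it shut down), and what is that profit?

q = 6; profit = ¥101

Tabulate TR − TC: q=0: -188; q=1: -125; q=2: -61; q=3: 0; q=4: 53; q=5: 85; q=6: 101; q=7: 84; q=8: 36.
Profit is maximized at q = 6. AVC there is 149/6 = ¥24.83 ≤ P, so producing beats shutting down (which would give -¥188).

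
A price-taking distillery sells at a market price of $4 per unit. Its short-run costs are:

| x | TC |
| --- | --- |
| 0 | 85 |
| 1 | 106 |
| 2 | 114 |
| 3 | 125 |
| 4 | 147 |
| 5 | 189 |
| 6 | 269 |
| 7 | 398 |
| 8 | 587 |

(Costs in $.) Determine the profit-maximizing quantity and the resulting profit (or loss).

Profit at each row (π = 4x − TC): x=0: -85; x=1: -102; x=2: -106; x=3: -113; x=4: -131; x=5: -169; x=6: -245; x=7: -370; x=8: -555.
Profit is highest at x = 0. Equivalently, the lowest AVC in the table is 40/3 ≈ $13.33 at x = 3, and P = $4 falls below it — price never covers variable cost, so the firm shuts down and loses only its fixed cost.

x = 0 (shut down); profit = -$85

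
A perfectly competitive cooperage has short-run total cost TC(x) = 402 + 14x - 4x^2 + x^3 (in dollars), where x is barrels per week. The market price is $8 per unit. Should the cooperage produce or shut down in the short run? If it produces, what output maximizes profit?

Shut down

Variable cost is VC = 14x - 4x^2 + x^3, so AVC = VC/x = 14 - 4x + x^2 and MC = dTC/dx = 14 - 8x + 3x^2.
AVC is minimized where dAVC/dx = -4 + 2x = 0, at x = 2; min AVC = 14 - 4·2 + 2^2 = $10.
P = $8 lies below min AVC = $10; no output level covers variable cost.
Best response: produce nothing and absorb the $402 fixed cost.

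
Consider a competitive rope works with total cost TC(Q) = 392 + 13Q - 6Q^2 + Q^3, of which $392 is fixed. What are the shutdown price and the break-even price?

AVC = 13 - 6Q + Q^2; minimized at Q = 3, giving min AVC = $4. That is the shutdown price.
ATC = 392/Q + 13 - 6Q + Q^2. Setting dATC/dQ = −392/Q^2 − 6 + 2Q = 0 gives Q = 7 (since 2·7^3 − 6·7^2 = 392).
min ATC = 392/7 + 13 − 6·7 + 7^2 = $76. That is the break-even price.
Between these two prices the firm operates at a loss; above $76 it earns a profit.

Shutdown price = $4; break-even price = $76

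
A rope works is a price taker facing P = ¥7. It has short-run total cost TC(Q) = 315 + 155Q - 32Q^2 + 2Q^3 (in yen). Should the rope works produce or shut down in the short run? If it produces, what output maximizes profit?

From TC, MC = TC'(Q) = 155 - 64Q + 6Q^2 and AVC = VC/Q = 155 - 32Q + 2Q^2.
The AVC parabola has its vertex at Q = 32/4 = 8, where AVC = 155 - 32·8 + 2·8^2 = ¥27.
P = ¥7 lies below min AVC = ¥27; no output level covers variable cost.
Best response: produce nothing and absorb the ¥315 fixed cost.

Shut down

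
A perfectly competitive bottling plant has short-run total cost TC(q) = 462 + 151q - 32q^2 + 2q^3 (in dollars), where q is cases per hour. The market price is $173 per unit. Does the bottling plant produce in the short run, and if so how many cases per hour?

Strip out fixed cost: VC = 151q - 32q^2 + 2q^3. Then AVC = 151 - 32q + 2q^2 and MC = 151 - 64q + 6q^2.
AVC hits its minimum where MC = AVC, at q = 8, giving min AVC = 151 - 32·8 + 2·8^2 = $23.
P = $173 exceeds min AVC = $23, so the firm stays open.
Set P = MC: 173 = 151 - 64q + 6q^2 → -22 - 64q + 6q^2 = 0. The roots are q = -1/3 and q = 11; the profit-maximizing output is on the rising part of MC, so q* = 11.
Check: AVC at q = 11 is $41 ≤ P, so revenue covers variable cost.
Profit = P·q − TC = 173·11 − 913 = $990.

Produce at q = 11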